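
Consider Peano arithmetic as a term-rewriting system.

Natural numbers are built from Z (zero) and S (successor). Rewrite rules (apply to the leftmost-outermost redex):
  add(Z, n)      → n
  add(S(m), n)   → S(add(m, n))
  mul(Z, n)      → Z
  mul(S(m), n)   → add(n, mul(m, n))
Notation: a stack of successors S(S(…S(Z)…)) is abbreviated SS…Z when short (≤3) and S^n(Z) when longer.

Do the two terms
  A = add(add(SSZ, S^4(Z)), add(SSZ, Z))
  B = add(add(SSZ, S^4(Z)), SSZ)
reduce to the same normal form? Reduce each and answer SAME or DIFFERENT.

Term A:
  start: add(add(SSZ, S^4(Z)), add(SSZ, Z))
  [1] add(S(add(SZ, S^4(Z))), add(SSZ, Z))
  [2] S(add(add(SZ, S^4(Z)), add(SSZ, Z)))
  [3] S(add(S(add(Z, S^4(Z))), add(SSZ, Z)))
  [4] S(S(add(add(Z, S^4(Z)), add(SSZ, Z))))
  [5] S(S(add(S^4(Z), add(SSZ, Z))))
  [6] S(S(S(add(SSSZ, add(SSZ, Z)))))
  [7] S(S(S(S(add(SSZ, add(SSZ, Z))))))
  [8] S(S(S(S(S(add(SZ, add(SSZ, Z)))))))
  [9] S(S(S(S(S(S(add(Z, add(SSZ, Z))))))))
  [10] S(S(S(S(S(S(add(SSZ, Z)))))))
  [11] S(S(S(S(S(S(S(add(SZ, Z))))))))
  [12] S(S(S(S(S(S(S(S(add(Z, Z)))))))))
  [13] S^8(Z)

Term B:
  start: add(add(SSZ, S^4(Z)), SSZ)
  [1] add(S(add(SZ, S^4(Z))), SSZ)
  [2] S(add(add(SZ, S^4(Z)), SSZ))
  [3] S(add(S(add(Z, S^4(Z))), SSZ))
  [4] S(S(add(add(Z, S^4(Z)), SSZ)))
  [5] S(S(add(S^4(Z), SSZ)))
  [6] S(S(S(add(SSSZ, SSZ))))
  [7] S(S(S(S(add(SSZ, SSZ)))))
  [8] S(S(S(S(S(add(SZ, SSZ))))))
  [9] S(S(S(S(S(S(add(Z, SSZ)))))))
  [10] S^8(Z)

Answer: SAME — A ⇓ S^8(Z), B ⇓ S^8(Z)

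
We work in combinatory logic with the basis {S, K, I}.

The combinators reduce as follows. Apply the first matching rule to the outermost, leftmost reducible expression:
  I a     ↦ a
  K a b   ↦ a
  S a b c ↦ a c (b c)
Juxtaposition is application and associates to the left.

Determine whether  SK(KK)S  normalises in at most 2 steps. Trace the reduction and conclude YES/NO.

  start: SK(KK)S
  [1] KS(KKS)
  [2] S

Answer: YES — reaches normal form S in 2 ≤ 2 steps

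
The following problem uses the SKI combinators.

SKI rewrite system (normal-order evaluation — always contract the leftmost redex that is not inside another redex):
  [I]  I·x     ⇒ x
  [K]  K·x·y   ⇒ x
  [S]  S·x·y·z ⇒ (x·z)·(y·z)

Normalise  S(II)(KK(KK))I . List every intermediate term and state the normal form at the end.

Answer: normal form = KI  (in 5 steps)

Derivation:
  start: S(II)(KK(KK))I
  step 1: III(KK(KK)I)
  step 2: II(KK(KK)I)
  step 3: I(KK(KK)I)
  step 4: KK(KK)I
  step 5: KI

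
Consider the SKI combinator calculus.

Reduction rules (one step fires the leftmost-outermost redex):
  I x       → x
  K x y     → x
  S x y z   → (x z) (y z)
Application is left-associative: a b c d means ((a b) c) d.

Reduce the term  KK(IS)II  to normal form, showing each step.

Answer: normal form = I  (in 2 steps)

Working:
  start: KK(IS)II
  →1  KII
  →2  I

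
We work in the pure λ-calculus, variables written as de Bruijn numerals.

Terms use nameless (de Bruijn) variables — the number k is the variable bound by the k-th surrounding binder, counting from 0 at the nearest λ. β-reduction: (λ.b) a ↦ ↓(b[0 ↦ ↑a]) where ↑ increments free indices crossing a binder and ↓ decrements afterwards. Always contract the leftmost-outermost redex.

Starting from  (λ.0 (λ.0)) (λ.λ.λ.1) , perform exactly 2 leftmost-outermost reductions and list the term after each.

Answer: after 2 steps: λ.λ.1

Derivation:
  start: (λ.0 (λ.0)) (λ.λ.λ.1)
  step 1: (λ.λ.λ.1) (λ.0)
  step 2: λ.λ.1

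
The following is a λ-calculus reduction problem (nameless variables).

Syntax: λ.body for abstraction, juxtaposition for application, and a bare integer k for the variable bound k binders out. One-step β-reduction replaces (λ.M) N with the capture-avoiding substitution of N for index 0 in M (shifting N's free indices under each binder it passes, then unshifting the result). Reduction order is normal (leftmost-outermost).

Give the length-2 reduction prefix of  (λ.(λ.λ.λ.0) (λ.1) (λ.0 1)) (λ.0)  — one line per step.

Answer: after 2 steps: (λ.λ.0) (λ.0 (λ.0))

Reduction:
  start: (λ.(λ.λ.λ.0) (λ.1) (λ.0 1)) (λ.0)
  step 1: (λ.λ.λ.0) (λ.λ.0) (λ.0 (λ.0))
  step 2: (λ.λ.0) (λ.0 (λ.0))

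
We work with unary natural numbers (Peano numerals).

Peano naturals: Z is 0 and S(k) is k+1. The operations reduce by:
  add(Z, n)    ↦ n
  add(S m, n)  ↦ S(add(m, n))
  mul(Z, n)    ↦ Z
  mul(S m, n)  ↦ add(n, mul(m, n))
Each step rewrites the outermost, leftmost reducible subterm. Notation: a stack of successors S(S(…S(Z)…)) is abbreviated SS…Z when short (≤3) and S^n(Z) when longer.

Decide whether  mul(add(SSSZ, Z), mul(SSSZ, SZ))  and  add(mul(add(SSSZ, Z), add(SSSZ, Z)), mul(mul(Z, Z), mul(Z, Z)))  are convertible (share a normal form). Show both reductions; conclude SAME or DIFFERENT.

Answer: SAME — A ⇓ S^9(Z), B ⇓ S^9(Z)

Working:
Term A:
  start: mul(add(SSSZ, Z), mul(SSSZ, SZ))
  [1] mul(S(add(SSZ, Z)), mul(SSSZ, SZ))
  [2] add(mul(SSSZ, SZ), mul(add(SSZ, Z), mul(SSSZ, SZ)))
  [3] add(add(SZ, mul(SSZ, SZ)), mul(add(SSZ, Z), mul(SSSZ, SZ)))
  [4] add(S(add(Z, mul(SSZ, SZ))), mul(add(SSZ, Z), mul(SSSZ, SZ)))
  [5] S(add(add(Z, mul(SSZ, SZ)), mul(add(SSZ, Z), mul(SSSZ, SZ))))
  [6] S(add(mul(SSZ, SZ), mul(add(SSZ, Z), mul(SSSZ, SZ))))
  [7] S(add(add(SZ, mul(SZ, SZ)), mul(add(SSZ, Z), mul(SSSZ, SZ))))
  [8] S(add(S(add(Z, mul(SZ, SZ))), mul(add(SSZ, Z), mul(SSSZ, SZ))))
  [9] S(S(add(add(Z, mul(SZ, SZ)), mul(add(SSZ, Z), mul(SSSZ, SZ)))))
  [10] S(S(add(mul(SZ, SZ), mul(add(SSZ, Z), mul(SSSZ, SZ)))))
  [11] S(S(add(add(SZ, mul(Z, SZ)), mul(add(SSZ, Z), mul(SSSZ, SZ)))))
  [12] S(S(add(S(add(Z, mul(Z, SZ))), mul(add(SSZ, Z), mul(SSSZ, SZ)))))
  [13] S(S(S(add(add(Z, mul(Z, SZ)), mul(add(SSZ, Z), mul(SSSZ, SZ))))))
  [14] S(S(S(add(mul(Z, SZ), mul(add(SSZ, Z), mul(SSSZ, SZ))))))
  [15] S(S(S(add(Z, mul(add(SSZ, Z), mul(SSSZ, SZ))))))
  [16] S(S(S(mul(add(SSZ, Z), mul(SSSZ, SZ)))))
  [17] S(S(S(mul(S(add(SZ, Z)), mul(SSSZ, SZ)))))
  [18] S(S(S(add(mul(SSSZ, SZ), mul(add(SZ, Z), mul(SSSZ, SZ))))))
  [19] S(S(S(add(add(SZ, mul(SSZ, SZ)), mul(add(SZ, Z), mul(SSSZ, SZ))))))
  [20] S(S(S(add(S(add(Z, mul(SSZ, SZ))), mul(add(SZ, Z), mul(SSSZ, SZ))))))
  [21] S(S(S(S(add(add(Z, mul(SSZ, SZ)), mul(add(SZ, Z), mul(SSSZ, SZ)))))))
  [22] S(S(S(S(add(mul(SSZ, SZ), mul(add(SZ, Z), mul(SSSZ, SZ)))))))
  [23] S(S(S(S(add(add(SZ, mul(SZ, SZ)), mul(add(SZ, Z), mul(SSSZ, SZ)))))))
  [24] S(S(S(S(add(S(add(Z, mul(SZ, SZ))), mul(add(SZ, Z), mul(SSSZ, SZ)))))))
  [25] S(S(S(S(S(add(add(Z, mul(SZ, SZ)), mul(add(SZ, Z), mul(SSSZ, SZ))))))))
  [26] S(S(S(S(S(add(mul(SZ, SZ), mul(add(SZ, Z), mul(SSSZ, SZ))))))))
  [27] S(S(S(S(S(add(add(SZ, mul(Z, SZ)), mul(add(SZ, Z), mul(SSSZ, SZ))))))))
  [28] S(S(S(S(S(add(S(add(Z, mul(Z, SZ))), mul(add(SZ, Z), mul(SSSZ, SZ))))))))
  [29] S(S(S(S(S(S(add(add(Z, mul(Z, SZ)), mul(add(SZ, Z), mul(SSSZ, SZ)))))))))
  [30] S(S(S(S(S(S(add(mul(Z, SZ), mul(add(SZ, Z), mul(SSSZ, SZ)))))))))
  [31] S(S(S(S(S(S(add(Z, mul(add(SZ, Z), mul(SSSZ, SZ)))))))))
  [32] S(S(S(S(S(S(mul(add(SZ, Z), mul(SSSZ, SZ))))))))
  [33] S(S(S(S(S(S(mul(S(add(Z, Z)), mul(SSSZ, SZ))))))))
  [34] S(S(S(S(S(S(add(mul(SSSZ, SZ), mul(add(Z, Z), mul(SSSZ, SZ)))))))))
  [35] S(S(S(S(S(S(add(add(SZ, mul(SSZ, SZ)), mul(add(Z, Z), mul(SSSZ, SZ)))))))))
  [36] S(S(S(S(S(S(add(S(add(Z, mul(SSZ, SZ))), mul(add(Z, Z), mul(SSSZ, SZ)))))))))
  [37] S(S(S(S(S(S(S(add(add(Z, mul(SSZ, SZ)), mul(add(Z, Z), mul(SSSZ, SZ))))))))))
  [38] S(S(S(S(S(S(S(add(mul(SSZ, SZ), mul(add(Z, Z), mul(SSSZ, SZ))))))))))
  [39] S(S(S(S(S(S(S(add(add(SZ, mul(SZ, SZ)), mul(add(Z, Z), mul(SSSZ, SZ))))))))))
  [40] S(S(S(S(S(S(S(add(S(add(Z, mul(SZ, SZ))), mul(add(Z, Z), mul(SSSZ, SZ))))))))))
  [41] S(S(S(S(S(S(S(S(add(add(Z, mul(SZ, SZ)), mul(add(Z, Z), mul(SSSZ, SZ)))))))))))
  [42] S(S(S(S(S(S(S(S(add(mul(SZ, SZ), mul(add(Z, Z), mul(SSSZ, SZ)))))))))))
  [43] S(S(S(S(S(S(S(S(add(add(SZ, mul(Z, SZ)), mul(add(Z, Z), mul(SSSZ, SZ)))))))))))
  [44] S(S(S(S(S(S(S(S(add(S(add(Z, mul(Z, SZ))), mul(add(Z, Z), mul(SSSZ, SZ)))))))))))
  [45] S(S(S(S(S(S(S(S(S(add(add(Z, mul(Z, SZ)), mul(add(Z, Z), mul(SSSZ, SZ))))))))))))
  [46] S(S(S(S(S(S(S(S(S(add(mul(Z, SZ), mul(add(Z, Z), mul(SSSZ, SZ))))))))))))
  [47] S(S(S(S(S(S(S(S(S(add(Z, mul(add(Z, Z), mul(SSSZ, SZ))))))))))))
  [48] S(S(S(S(S(S(S(S(S(mul(add(Z, Z), mul(SSSZ, SZ)))))))))))
  [49] S(S(S(S(S(S(S(S(S(mul(Z, mul(SSSZ, SZ)))))))))))
  [50] S^9(Z)

Term B:
  start: add(mul(add(SSSZ, Z), add(SSSZ, Z)), mul(mul(Z, Z), mul(Z, Z)))
  [1] add(mul(S(add(SSZ, Z)), add(SSSZ, Z)), mul(mul(Z, Z), mul(Z, Z)))
  [2] add(add(add(SSSZ, Z), mul(add(SSZ, Z), add(SSSZ, Z))), mul(mul(Z, Z), mul(Z, Z)))
  [3] add(add(S(add(SSZ, Z)), mul(add(SSZ, Z), add(SSSZ, Z))), mul(mul(Z, Z), mul(Z, Z)))
  [4] add(S(add(add(SSZ, Z), mul(add(SSZ, Z), add(SSSZ, Z)))), mul(mul(Z, Z), mul(Z, Z)))
  [5] S(add(add(add(SSZ, Z), mul(add(SSZ, Z), add(SSSZ, Z))), mul(mul(Z, Z), mul(Z, Z))))
  [6] S(add(add(S(add(SZ, Z)), mul(add(SSZ, Z), add(SSSZ, Z))), mul(mul(Z, Z), mul(Z, Z))))
  [7] S(add(S(add(add(SZ, Z), mul(add(SSZ, Z), add(SSSZ, Z)))), mul(mul(Z, Z), mul(Z, Z))))
  [8] S(S(add(add(add(SZ, Z), mul(add(SSZ, Z), add(SSSZ, Z))), mul(mul(Z, Z), mul(Z, Z)))))
  [9] S(S(add(add(S(add(Z, Z)), mul(add(SSZ, Z), add(SSSZ, Z))), mul(mul(Z, Z), mul(Z, Z)))))
  [10] S(S(add(S(add(add(Z, Z), mul(add(SSZ, Z), add(SSSZ, Z)))), mul(mul(Z, Z), mul(Z, Z)))))
  [11] S(S(S(add(add(add(Z, Z), mul(add(SSZ, Z), add(SSSZ, Z))), mul(mul(Z, Z), mul(Z, Z))))))
  [12] S(S(S(add(add(Z, mul(add(SSZ, Z), add(SSSZ, Z))), mul(mul(Z, Z), mul(Z, Z))))))
  [13] S(S(S(add(mul(add(SSZ, Z), add(SSSZ, Z)), mul(mul(Z, Z), mul(Z, Z))))))
  [14] S(S(S(add(mul(S(add(SZ, Z)), add(SSSZ, Z)), mul(mul(Z, Z), mul(Z, Z))))))
  [15] S(S(S(add(add(add(SSSZ, Z), mul(add(SZ, Z), add(SSSZ, Z))), mul(mul(Z, Z), mul(Z, Z))))))
  [16] S(S(S(add(add(S(add(SSZ, Z)), mul(add(SZ, Z), add(SSSZ, Z))), mul(mul(Z, Z), mul(Z, Z))))))
  [17] S(S(S(add(S(add(add(SSZ, Z), mul(add(SZ, Z), add(SSSZ, Z)))), mul(mul(Z, Z), mul(Z, Z))))))
  [18] S(S(S(S(add(add(add(SSZ, Z), mul(add(SZ, Z), add(SSSZ, Z))), mul(mul(Z, Z), mul(Z, Z)))))))
  [19] S(S(S(S(add(add(S(add(SZ, Z)), mul(add(SZ, Z), add(SSSZ, Z))), mul(mul(Z, Z), mul(Z, Z)))))))
  [20] S(S(S(S(add(S(add(add(SZ, Z), mul(add(SZ, Z), add(SSSZ, Z)))), mul(mul(Z, Z), mul(Z, Z)))))))
  [21] S(S(S(S(S(add(add(add(SZ, Z), mul(add(SZ, Z), add(SSSZ, Z))), mul(mul(Z, Z), mul(Z, Z))))))))
  [22] S(S(S(S(S(add(add(S(add(Z, Z)), mul(add(SZ, Z), add(SSSZ, Z))), mul(mul(Z, Z), mul(Z, Z))))))))
  [23] S(S(S(S(S(add(S(add(add(Z, Z), mul(add(SZ, Z), add(SSSZ, Z)))), mul(mul(Z, Z), mul(Z, Z))))))))
  [24] S(S(S(S(S(S(add(add(add(Z, Z), mul(add(SZ, Z), add(SSSZ, Z))), mul(mul(Z, Z), mul(Z, Z)))))))))
  [25] S(S(S(S(S(S(add(add(Z, mul(add(SZ, Z), add(SSSZ, Z))), mul(mul(Z, Z), mul(Z, Z)))))))))
  [26] S(S(S(S(S(S(add(mul(add(SZ, Z), add(SSSZ, Z)), mul(mul(Z, Z), mul(Z, Z)))))))))
  [27] S(S(S(S(S(S(add(mul(S(add(Z, Z)), add(SSSZ, Z)), mul(mul(Z, Z), mul(Z, Z)))))))))
  [28] S(S(S(S(S(S(add(add(add(SSSZ, Z), mul(add(Z, Z), add(SSSZ, Z))), mul(mul(Z, Z), mul(Z, Z)))))))))
  [29] S(S(S(S(S(S(add(add(S(add(SSZ, Z)), mul(add(Z, Z), add(SSSZ, Z))), mul(mul(Z, Z), mul(Z, Z)))))))))
  [30] S(S(S(S(S(S(add(S(add(add(SSZ, Z), mul(add(Z, Z), add(SSSZ, Z)))), mul(mul(Z, Z), mul(Z, Z)))))))))
  [31] S(S(S(S(S(S(S(add(add(add(SSZ, Z), mul(add(Z, Z), add(SSSZ, Z))), mul(mul(Z, Z), mul(Z, Z))))))))))
  [32] S(S(S(S(S(S(S(add(add(S(add(SZ, Z)), mul(add(Z, Z), add(SSSZ, Z))), mul(mul(Z, Z), mul(Z, Z))))))))))
  [33] S(S(S(S(S(S(S(add(S(add(add(SZ, Z), mul(add(Z, Z), add(SSSZ, Z)))), mul(mul(Z, Z), mul(Z, Z))))))))))
  [34] S(S(S(S(S(S(S(S(add(add(add(SZ, Z), mul(add(Z, Z), add(SSSZ, Z))), mul(mul(Z, Z), mul(Z, Z)))))))))))
  [35] S(S(S(S(S(S(S(S(add(add(S(add(Z, Z)), mul(add(Z, Z), add(SSSZ, Z))), mul(mul(Z, Z), mul(Z, Z)))))))))))
  [36] S(S(S(S(S(S(S(S(add(S(add(add(Z, Z), mul(add(Z, Z), add(SSSZ, Z)))), mul(mul(Z, Z), mul(Z, Z)))))))))))
  [37] S(S(S(S(S(S(S(S(S(add(add(add(Z, Z), mul(add(Z, Z), add(SSSZ, Z))), mul(mul(Z, Z), mul(Z, Z))))))))))))
  [38] S(S(S(S(S(S(S(S(S(add(add(Z, mul(add(Z, Z), add(SSSZ, Z))), mul(mul(Z, Z), mul(Z, Z))))))))))))
  [39] S(S(S(S(S(S(S(S(S(add(mul(add(Z, Z), add(SSSZ, Z)), mul(mul(Z, Z), mul(Z, Z))))))))))))
  [40] S(S(S(S(S(S(S(S(S(add(mul(Z, add(SSSZ, Z)), mul(mul(Z, Z), mul(Z, Z))))))))))))
  [41] S(S(S(S(S(S(S(S(S(add(Z, mul(mul(Z, Z), mul(Z, Z))))))))))))
  [42] S(S(S(S(S(S(S(S(S(mul(mul(Z, Z), mul(Z, Z)))))))))))
  [43] S(S(S(S(S(S(S(S(S(mul(Z, mul(Z, Z)))))))))))
  [44] S^9(Z)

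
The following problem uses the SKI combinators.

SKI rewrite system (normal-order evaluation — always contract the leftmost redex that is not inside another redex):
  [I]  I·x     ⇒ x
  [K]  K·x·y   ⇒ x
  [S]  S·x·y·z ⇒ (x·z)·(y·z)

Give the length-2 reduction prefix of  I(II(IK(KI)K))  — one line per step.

Answer: after 2 steps: I(IK(KI)K)

Derivation:
  start: I(II(IK(KI)K))
  [1] II(IK(KI)K)
  [2] I(IK(KI)K)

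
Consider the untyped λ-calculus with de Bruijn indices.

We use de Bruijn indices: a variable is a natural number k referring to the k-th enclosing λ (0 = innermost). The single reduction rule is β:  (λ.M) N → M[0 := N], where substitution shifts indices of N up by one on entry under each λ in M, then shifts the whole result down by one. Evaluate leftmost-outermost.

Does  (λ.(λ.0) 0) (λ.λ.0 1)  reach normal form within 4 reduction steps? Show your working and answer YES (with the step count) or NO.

Answer: YES — reaches normal form λ.λ.0 1 in 2 ≤ 4 steps

Working:
  start: (λ.(λ.0) 0) (λ.λ.0 1)
  →1  (λ.0) (λ.λ.0 1)
  →2  λ.λ.0 1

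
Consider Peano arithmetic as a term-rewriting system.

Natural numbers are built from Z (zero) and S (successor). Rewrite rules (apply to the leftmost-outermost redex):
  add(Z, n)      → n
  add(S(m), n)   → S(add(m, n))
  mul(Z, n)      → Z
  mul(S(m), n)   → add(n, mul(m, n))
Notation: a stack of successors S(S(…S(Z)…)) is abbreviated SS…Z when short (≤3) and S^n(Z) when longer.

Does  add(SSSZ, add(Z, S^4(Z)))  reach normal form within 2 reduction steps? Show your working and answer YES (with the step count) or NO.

Answer: NO — after 2 steps the term is S(S(add(SZ, add(Z, S^4(Z))))), not yet normal

Working:
  start: add(SSSZ, add(Z, S^4(Z)))
  step 1: S(add(SSZ, add(Z, S^4(Z))))
  step 2: S(S(add(SZ, add(Z, S^4(Z)))))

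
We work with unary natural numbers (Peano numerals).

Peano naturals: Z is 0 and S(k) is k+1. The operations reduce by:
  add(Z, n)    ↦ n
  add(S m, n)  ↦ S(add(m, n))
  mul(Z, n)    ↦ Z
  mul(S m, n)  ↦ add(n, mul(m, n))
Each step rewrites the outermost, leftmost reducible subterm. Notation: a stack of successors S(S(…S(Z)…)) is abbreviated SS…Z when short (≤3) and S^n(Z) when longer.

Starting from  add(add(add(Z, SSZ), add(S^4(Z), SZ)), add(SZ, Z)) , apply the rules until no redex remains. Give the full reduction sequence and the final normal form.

Answer: normal form = S^8(Z)  (in 19 steps)

Working:
  start: add(add(add(Z, SSZ), add(S^4(Z), SZ)), add(SZ, Z))
  step 1: add(add(SSZ, add(S^4(Z), SZ)), add(SZ, Z))
  step 2: add(S(add(SZ, add(S^4(Z), SZ))), add(SZ, Z))
  step 3: S(add(add(SZ, add(S^4(Z), SZ)), add(SZ, Z)))
  step 4: S(add(S(add(Z, add(S^4(Z), SZ))), add(SZ, Z)))
  step 5: S(S(add(add(Z, add(S^4(Z), SZ)), add(SZ, Z))))
  step 6: S(S(add(add(S^4(Z), SZ), add(SZ, Z))))
  step 7: S(S(add(S(add(SSSZ, SZ)), add(SZ, Z))))
  step 8: S(S(S(add(add(SSSZ, SZ), add(SZ, Z)))))
  step 9: S(S(S(add(S(add(SSZ, SZ)), add(SZ, Z)))))
  step 10: S(S(S(S(add(add(SSZ, SZ), add(SZ, Z))))))
  step 11: S(S(S(S(add(S(add(SZ, SZ)), add(SZ, Z))))))
  step 12: S(S(S(S(S(add(add(SZ, SZ), add(SZ, Z)))))))
  step 13: S(S(S(S(S(add(S(add(Z, SZ)), add(SZ, Z)))))))
  step 14: S(S(S(S(S(S(add(add(Z, SZ), add(SZ, Z))))))))
  step 15: S(S(S(S(S(S(add(SZ, add(SZ, Z))))))))
  step 16: S(S(S(S(S(S(S(add(Z, add(SZ, Z)))))))))
  step 17: S(S(S(S(S(S(S(add(SZ, Z))))))))
  step 18: S(S(S(S(S(S(S(S(add(Z, Z)))))))))
  step 19: S^8(Z)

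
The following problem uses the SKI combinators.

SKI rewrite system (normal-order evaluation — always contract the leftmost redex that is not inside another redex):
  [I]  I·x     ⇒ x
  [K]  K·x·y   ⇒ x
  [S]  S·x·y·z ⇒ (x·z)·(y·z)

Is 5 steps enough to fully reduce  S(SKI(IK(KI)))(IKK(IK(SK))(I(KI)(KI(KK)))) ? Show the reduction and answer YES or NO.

Answer: NO — after 5 steps the term is S(K(KI))(K(I(KI)(KI(KK)))), not yet normal

Working:
  start: S(SKI(IK(KI)))(IKK(IK(SK))(I(KI)(KI(KK))))
  →1  S(K(IK(KI))(I(IK(KI))))(IKK(IK(SK))(I(KI)(KI(KK))))
  →2  S(IK(KI))(IKK(IK(SK))(I(KI)(KI(KK))))
  →3  S(K(KI))(IKK(IK(SK))(I(KI)(KI(KK))))
  →4  S(K(KI))(KK(IK(SK))(I(KI)(KI(KK))))
  →5  S(K(KI))(K(I(KI)(KI(KK))))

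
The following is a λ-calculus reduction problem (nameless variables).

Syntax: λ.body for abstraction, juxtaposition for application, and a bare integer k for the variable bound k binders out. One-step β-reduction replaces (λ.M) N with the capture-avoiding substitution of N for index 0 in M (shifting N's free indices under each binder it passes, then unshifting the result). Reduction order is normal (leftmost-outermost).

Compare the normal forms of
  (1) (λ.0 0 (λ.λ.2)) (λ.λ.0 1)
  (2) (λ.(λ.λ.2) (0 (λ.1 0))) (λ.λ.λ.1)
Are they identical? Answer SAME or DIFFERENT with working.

Term A:
  start: (λ.0 0 (λ.λ.2)) (λ.λ.0 1)
  [1] (λ.λ.0 1) (λ.λ.0 1) (λ.λ.λ.λ.0 1)
  [2] (λ.0 (λ.λ.0 1)) (λ.λ.λ.λ.0 1)
  [3] (λ.λ.λ.λ.0 1) (λ.λ.0 1)
  [4] λ.λ.λ.0 1

Term B:
  start: (λ.(λ.λ.2) (0 (λ.1 0))) (λ.λ.λ.1)
  [1] (λ.λ.λ.λ.λ.1) ((λ.λ.λ.1) (λ.(λ.λ.λ.1) 0))
  [2] λ.λ.λ.λ.1

Answer: DIFFERENT — A ⇓ λ.λ.λ.0 1, B ⇓ λ.λ.λ.λ.1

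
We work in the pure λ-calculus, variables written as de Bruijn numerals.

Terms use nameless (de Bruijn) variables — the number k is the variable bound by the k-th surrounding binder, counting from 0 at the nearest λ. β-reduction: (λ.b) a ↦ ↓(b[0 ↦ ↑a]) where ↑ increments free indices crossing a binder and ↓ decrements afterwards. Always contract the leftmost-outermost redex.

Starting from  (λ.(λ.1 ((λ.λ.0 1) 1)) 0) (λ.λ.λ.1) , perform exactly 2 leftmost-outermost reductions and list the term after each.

Answer: after 2 steps: (λ.λ.λ.1) ((λ.λ.0 1) (λ.λ.λ.1))

Derivation:
  start: (λ.(λ.1 ((λ.λ.0 1) 1)) 0) (λ.λ.λ.1)
  →1  (λ.(λ.λ.λ.1) ((λ.λ.0 1) (λ.λ.λ.1))) (λ.λ.λ.1)
  →2  (λ.λ.λ.1) ((λ.λ.0 1) (λ.λ.λ.1))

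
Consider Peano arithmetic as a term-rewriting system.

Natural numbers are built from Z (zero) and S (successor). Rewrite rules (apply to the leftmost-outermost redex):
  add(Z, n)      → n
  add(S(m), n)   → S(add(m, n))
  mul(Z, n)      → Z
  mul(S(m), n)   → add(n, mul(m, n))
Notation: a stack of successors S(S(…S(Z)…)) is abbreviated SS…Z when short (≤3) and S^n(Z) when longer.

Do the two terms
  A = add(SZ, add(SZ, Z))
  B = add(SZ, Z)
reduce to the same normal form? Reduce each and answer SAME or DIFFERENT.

Term A:
  start: add(SZ, add(SZ, Z))
  →1  S(add(Z, add(SZ, Z)))
  →2  S(add(SZ, Z))
  →3  S(S(add(Z, Z)))
  →4  SSZ

Term B:
  start: add(SZ, Z)
  →1  S(add(Z, Z))
  →2  SZ

Answer: DIFFERENT — A ⇓ SSZ, B ⇓ SZ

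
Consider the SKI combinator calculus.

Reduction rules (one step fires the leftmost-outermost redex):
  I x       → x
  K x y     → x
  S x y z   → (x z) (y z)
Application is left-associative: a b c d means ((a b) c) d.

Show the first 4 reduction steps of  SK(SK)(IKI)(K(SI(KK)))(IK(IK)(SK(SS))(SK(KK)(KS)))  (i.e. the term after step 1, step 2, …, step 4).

  start: SK(SK)(IKI)(K(SI(KK)))(IK(IK)(SK(SS))(SK(KK)(KS)))
  →1  K(IKI)(SK(IKI))(K(SI(KK)))(IK(IK)(SK(SS))(SK(KK)(KS)))
  →2  IKI(K(SI(KK)))(IK(IK)(SK(SS))(SK(KK)(KS)))
  →3  KI(K(SI(KK)))(IK(IK)(SK(SS))(SK(KK)(KS)))
  →4  I(IK(IK)(SK(SS))(SK(KK)(KS)))

Answer: after 4 steps: I(IK(IK)(SK(SS))(SK(KK)(KS)))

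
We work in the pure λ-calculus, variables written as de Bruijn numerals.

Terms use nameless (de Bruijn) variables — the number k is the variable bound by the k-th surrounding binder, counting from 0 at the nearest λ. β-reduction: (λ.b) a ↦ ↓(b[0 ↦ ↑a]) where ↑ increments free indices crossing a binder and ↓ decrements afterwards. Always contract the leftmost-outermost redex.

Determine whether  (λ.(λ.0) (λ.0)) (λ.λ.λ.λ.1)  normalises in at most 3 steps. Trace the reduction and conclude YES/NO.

  start: (λ.(λ.0) (λ.0)) (λ.λ.λ.λ.1)
  →1  (λ.0) (λ.0)
  →2  λ.0

Answer: YES — reaches normal form λ.0 in 2 ≤ 3 steps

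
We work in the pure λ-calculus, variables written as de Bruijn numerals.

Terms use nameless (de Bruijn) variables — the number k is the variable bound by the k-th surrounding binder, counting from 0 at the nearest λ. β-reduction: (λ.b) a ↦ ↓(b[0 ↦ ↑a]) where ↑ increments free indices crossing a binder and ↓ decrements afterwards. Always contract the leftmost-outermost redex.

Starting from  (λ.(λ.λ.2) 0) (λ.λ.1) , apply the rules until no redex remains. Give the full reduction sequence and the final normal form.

Answer: normal form = λ.λ.λ.1  (in 2 steps)

Working:
  start: (λ.(λ.λ.2) 0) (λ.λ.1)
  →1  (λ.λ.λ.λ.1) (λ.λ.1)
  →2  λ.λ.λ.1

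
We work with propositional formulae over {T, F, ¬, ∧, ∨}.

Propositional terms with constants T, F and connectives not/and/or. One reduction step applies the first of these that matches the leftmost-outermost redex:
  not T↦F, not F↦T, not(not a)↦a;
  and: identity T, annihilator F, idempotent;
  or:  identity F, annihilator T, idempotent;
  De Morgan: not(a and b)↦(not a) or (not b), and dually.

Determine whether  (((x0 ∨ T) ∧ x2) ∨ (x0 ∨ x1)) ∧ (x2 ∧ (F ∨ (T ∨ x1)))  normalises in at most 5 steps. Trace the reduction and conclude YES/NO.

  start: (((x0 ∨ T) ∧ x2) ∨ (x0 ∨ x1)) ∧ (x2 ∧ (F ∨ (T ∨ x1)))
  step 1: ((T ∧ x2) ∨ (x0 ∨ x1)) ∧ (x2 ∧ (F ∨ (T ∨ x1)))
  step 2: (x2 ∨ (x0 ∨ x1)) ∧ (x2 ∧ (F ∨ (T ∨ x1)))
  step 3: (x2 ∨ (x0 ∨ x1)) ∧ (x2 ∧ (T ∨ x1))
  step 4: (x2 ∨ (x0 ∨ x1)) ∧ (x2 ∧ T)
  step 5: (x2 ∨ (x0 ∨ x1)) ∧ x2

Answer: YES — reaches normal form (x2 ∨ (x0 ∨ x1)) ∧ x2 in 5 ≤ 5 steps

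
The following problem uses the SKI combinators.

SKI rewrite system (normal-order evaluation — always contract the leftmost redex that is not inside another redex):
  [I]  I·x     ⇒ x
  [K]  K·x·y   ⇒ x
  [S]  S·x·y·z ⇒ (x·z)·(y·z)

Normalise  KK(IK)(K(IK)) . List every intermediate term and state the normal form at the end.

  start: KK(IK)(K(IK))
  →1  K(K(IK))
  →2  K(KK)

Answer: normal form = K(KK)  (in 2 steps)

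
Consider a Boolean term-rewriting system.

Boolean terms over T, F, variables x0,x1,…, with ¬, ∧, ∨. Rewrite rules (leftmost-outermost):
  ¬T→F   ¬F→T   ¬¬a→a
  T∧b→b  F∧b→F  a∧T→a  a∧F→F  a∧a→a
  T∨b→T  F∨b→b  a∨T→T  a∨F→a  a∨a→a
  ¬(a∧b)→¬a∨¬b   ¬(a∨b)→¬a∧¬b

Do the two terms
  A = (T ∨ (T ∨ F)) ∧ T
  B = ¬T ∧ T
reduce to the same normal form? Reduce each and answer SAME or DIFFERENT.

Answer: DIFFERENT — A ⇓ T, B ⇓ F

Reduction:
Term A:
  start: (T ∨ (T ∨ F)) ∧ T
  →1  T ∨ (T ∨ F)
  →2  T

Term B:
  start: ¬T ∧ T
  →1  ¬T
  →2  F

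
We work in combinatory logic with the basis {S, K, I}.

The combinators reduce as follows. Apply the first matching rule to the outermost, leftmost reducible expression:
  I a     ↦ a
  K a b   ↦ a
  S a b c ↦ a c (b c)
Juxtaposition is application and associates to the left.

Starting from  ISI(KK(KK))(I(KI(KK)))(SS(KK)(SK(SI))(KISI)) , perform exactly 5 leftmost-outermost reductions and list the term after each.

  start: ISI(KK(KK))(I(KI(KK)))(SS(KK)(SK(SI))(KISI))
  step 1: SI(KK(KK))(I(KI(KK)))(SS(KK)(SK(SI))(KISI))
  step 2: I(I(KI(KK)))(KK(KK)(I(KI(KK))))(SS(KK)(SK(SI))(KISI))
  step 3: I(KI(KK))(KK(KK)(I(KI(KK))))(SS(KK)(SK(SI))(KISI))
  step 4: KI(KK)(KK(KK)(I(KI(KK))))(SS(KK)(SK(SI))(KISI))
  step 5: I(KK(KK)(I(KI(KK))))(SS(KK)(SK(SI))(KISI))

Answer: after 5 steps: I(KK(KK)(I(KI(KK))))(SS(KK)(SK(SI))(KISI))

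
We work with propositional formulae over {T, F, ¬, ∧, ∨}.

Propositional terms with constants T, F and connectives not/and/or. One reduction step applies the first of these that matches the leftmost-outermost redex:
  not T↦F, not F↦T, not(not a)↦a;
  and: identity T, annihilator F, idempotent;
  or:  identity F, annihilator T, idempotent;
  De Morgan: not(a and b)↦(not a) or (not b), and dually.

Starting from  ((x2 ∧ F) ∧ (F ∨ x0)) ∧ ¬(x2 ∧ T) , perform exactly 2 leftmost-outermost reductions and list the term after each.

Answer: after 2 steps: F ∧ ¬(x2 ∧ T)

Working:
  start: ((x2 ∧ F) ∧ (F ∨ x0)) ∧ ¬(x2 ∧ T)
  step 1: (F ∧ (F ∨ x0)) ∧ ¬(x2 ∧ T)
  step 2: F ∧ ¬(x2 ∧ T)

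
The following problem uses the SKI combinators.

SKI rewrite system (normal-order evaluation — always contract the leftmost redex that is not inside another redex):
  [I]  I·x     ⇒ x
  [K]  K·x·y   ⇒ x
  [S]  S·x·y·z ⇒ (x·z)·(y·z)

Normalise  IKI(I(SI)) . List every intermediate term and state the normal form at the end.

  start: IKI(I(SI))
  →1  KI(I(SI))
  →2  I

Answer: normal form = I  (in 2 steps)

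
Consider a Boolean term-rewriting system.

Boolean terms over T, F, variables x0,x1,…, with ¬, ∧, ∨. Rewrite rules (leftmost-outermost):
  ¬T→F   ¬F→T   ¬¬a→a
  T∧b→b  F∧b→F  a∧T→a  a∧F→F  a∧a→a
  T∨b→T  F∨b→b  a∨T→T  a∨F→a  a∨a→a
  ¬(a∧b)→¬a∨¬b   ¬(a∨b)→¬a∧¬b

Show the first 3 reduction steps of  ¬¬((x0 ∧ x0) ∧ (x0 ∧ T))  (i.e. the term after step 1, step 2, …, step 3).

  start: ¬¬((x0 ∧ x0) ∧ (x0 ∧ T))
  [1] (x0 ∧ x0) ∧ (x0 ∧ T)
  [2] x0 ∧ (x0 ∧ T)
  [3] x0 ∧ x0

Answer: after 3 steps: x0 ∧ x0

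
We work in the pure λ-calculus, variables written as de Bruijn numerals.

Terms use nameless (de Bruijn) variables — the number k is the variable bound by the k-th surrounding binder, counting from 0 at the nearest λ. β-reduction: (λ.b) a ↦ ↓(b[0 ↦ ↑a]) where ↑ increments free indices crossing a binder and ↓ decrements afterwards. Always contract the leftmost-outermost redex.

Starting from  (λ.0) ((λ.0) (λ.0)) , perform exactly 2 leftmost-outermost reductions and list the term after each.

Answer: after 2 steps: λ.0

Reduction:
  start: (λ.0) ((λ.0) (λ.0))
  →1  (λ.0) (λ.0)
  →2  λ.0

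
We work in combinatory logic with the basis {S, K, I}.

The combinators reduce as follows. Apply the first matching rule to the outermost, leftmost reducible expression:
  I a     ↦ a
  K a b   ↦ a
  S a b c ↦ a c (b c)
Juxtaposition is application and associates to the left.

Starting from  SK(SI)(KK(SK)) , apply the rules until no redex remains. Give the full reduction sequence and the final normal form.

Answer: normal form = K  (in 3 steps)

Derivation:
  start: SK(SI)(KK(SK))
  →1  K(KK(SK))(SI(KK(SK)))
  →2  KK(SK)
  →3  K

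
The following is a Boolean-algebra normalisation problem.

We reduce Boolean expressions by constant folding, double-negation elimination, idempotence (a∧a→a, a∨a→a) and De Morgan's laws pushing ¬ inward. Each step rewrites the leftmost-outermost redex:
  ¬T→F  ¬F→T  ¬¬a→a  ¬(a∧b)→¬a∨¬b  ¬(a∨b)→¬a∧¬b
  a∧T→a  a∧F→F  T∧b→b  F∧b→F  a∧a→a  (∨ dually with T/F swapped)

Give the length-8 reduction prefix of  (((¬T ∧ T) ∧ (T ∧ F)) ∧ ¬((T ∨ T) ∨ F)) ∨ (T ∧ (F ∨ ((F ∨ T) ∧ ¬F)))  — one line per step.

Answer: after 8 steps: T ∧ ¬F

Reduction:
  start: (((¬T ∧ T) ∧ (T ∧ F)) ∧ ¬((T ∨ T) ∨ F)) ∨ (T ∧ (F ∨ ((F ∨ T) ∧ ¬F)))
  →1  ((¬T ∧ (T ∧ F)) ∧ ¬((T ∨ T) ∨ F)) ∨ (T ∧ (F ∨ ((F ∨ T) ∧ ¬F)))
  →2  ((F ∧ (T ∧ F)) ∧ ¬((T ∨ T) ∨ F)) ∨ (T ∧ (F ∨ ((F ∨ T) ∧ ¬F)))
  →3  (F ∧ ¬((T ∨ T) ∨ F)) ∨ (T ∧ (F ∨ ((F ∨ T) ∧ ¬F)))
  →4  F ∨ (T ∧ (F ∨ ((F ∨ T) ∧ ¬F)))
  →5  T ∧ (F ∨ ((F ∨ T) ∧ ¬F))
  →6  F ∨ ((F ∨ T) ∧ ¬F)
  →7  (F ∨ T) ∧ ¬F
  →8  T ∧ ¬F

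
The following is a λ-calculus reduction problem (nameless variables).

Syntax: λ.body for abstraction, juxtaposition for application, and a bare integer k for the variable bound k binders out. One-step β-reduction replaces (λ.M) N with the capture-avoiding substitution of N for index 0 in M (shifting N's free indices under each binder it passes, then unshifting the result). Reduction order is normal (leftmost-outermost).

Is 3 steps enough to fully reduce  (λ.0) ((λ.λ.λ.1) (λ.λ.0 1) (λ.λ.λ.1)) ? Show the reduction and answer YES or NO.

  start: (λ.0) ((λ.λ.λ.1) (λ.λ.0 1) (λ.λ.λ.1))
  step 1: (λ.λ.λ.1) (λ.λ.0 1) (λ.λ.λ.1)
  step 2: (λ.λ.1) (λ.λ.λ.1)
  step 3: λ.λ.λ.λ.1

Answer: YES — reaches normal form λ.λ.λ.λ.1 in 3 ≤ 3 steps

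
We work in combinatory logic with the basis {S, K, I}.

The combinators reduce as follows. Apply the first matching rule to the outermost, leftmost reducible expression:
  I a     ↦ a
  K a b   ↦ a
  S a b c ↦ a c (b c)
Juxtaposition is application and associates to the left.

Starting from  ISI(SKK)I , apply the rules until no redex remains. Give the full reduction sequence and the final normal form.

  start: ISI(SKK)I
  step 1: SI(SKK)I
  step 2: II(SKKI)
  step 3: I(SKKI)
  step 4: SKKI
  step 5: KI(KI)
  step 6: I

Answer: normal form = I  (in 6 steps)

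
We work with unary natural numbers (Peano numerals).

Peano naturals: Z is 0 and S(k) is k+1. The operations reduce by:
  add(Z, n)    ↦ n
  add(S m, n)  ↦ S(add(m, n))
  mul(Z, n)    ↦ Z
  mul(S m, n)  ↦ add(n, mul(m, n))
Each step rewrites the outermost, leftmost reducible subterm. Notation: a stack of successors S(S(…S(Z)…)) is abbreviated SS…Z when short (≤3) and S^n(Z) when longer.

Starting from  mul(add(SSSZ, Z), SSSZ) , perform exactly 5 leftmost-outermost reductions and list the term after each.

Answer: after 5 steps: S(S(S(add(Z, mul(add(SSZ, Z), SSSZ)))))

Reduction:
  start: mul(add(SSSZ, Z), SSSZ)
  step 1: mul(S(add(SSZ, Z)), SSSZ)
  step 2: add(SSSZ, mul(add(SSZ, Z), SSSZ))
  step 3: S(add(SSZ, mul(add(SSZ, Z), SSSZ)))
  step 4: S(S(add(SZ, mul(add(SSZ, Z), SSSZ))))
  step 5: S(S(S(add(Z, mul(add(SSZ, Z), SSSZ)))))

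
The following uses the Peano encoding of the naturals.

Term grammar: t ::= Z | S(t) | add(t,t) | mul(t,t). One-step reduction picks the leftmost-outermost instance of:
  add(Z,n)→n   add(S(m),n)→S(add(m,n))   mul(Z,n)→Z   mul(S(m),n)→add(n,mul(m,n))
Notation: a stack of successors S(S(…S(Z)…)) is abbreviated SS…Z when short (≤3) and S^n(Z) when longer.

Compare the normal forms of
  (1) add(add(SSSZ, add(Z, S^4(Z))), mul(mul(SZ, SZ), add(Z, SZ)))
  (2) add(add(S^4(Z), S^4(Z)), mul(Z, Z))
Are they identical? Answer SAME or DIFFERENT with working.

Term A:
  start: add(add(SSSZ, add(Z, S^4(Z))), mul(mul(SZ, SZ), add(Z, SZ)))
  →1  add(S(add(SSZ, add(Z, S^4(Z)))), mul(mul(SZ, SZ), add(Z, SZ)))
  →2  S(add(add(SSZ, add(Z, S^4(Z))), mul(mul(SZ, SZ), add(Z, SZ))))
  →3  S(add(S(add(SZ, add(Z, S^4(Z)))), mul(mul(SZ, SZ), add(Z, SZ))))
  →4  S(S(add(add(SZ, add(Z, S^4(Z))), mul(mul(SZ, SZ), add(Z, SZ)))))
  →5  S(S(add(S(add(Z, add(Z, S^4(Z)))), mul(mul(SZ, SZ), add(Z, SZ)))))
  →6  S(S(S(add(add(Z, add(Z, S^4(Z))), mul(mul(SZ, SZ), add(Z, SZ))))))
  →7  S(S(S(add(add(Z, S^4(Z)), mul(mul(SZ, SZ), add(Z, SZ))))))
  →8  S(S(S(add(S^4(Z), mul(mul(SZ, SZ), add(Z, SZ))))))
  →9  S(S(S(S(add(SSSZ, mul(mul(SZ, SZ), add(Z, SZ)))))))
  →10  S(S(S(S(S(add(SSZ, mul(mul(SZ, SZ), add(Z, SZ))))))))
  →11  S(S(S(S(S(S(add(SZ, mul(mul(SZ, SZ), add(Z, SZ)))))))))
  →12  S(S(S(S(S(S(S(add(Z, mul(mul(SZ, SZ), add(Z, SZ))))))))))
  →13  S(S(S(S(S(S(S(mul(mul(SZ, SZ), add(Z, SZ)))))))))
  →14  S(S(S(S(S(S(S(mul(add(SZ, mul(Z, SZ)), add(Z, SZ)))))))))
  →15  S(S(S(S(S(S(S(mul(S(add(Z, mul(Z, SZ))), add(Z, SZ)))))))))
  →16  S(S(S(S(S(S(S(add(add(Z, SZ), mul(add(Z, mul(Z, SZ)), add(Z, SZ))))))))))
  →17  S(S(S(S(S(S(S(add(SZ, mul(add(Z, mul(Z, SZ)), add(Z, SZ))))))))))
  →18  S(S(S(S(S(S(S(S(add(Z, mul(add(Z, mul(Z, SZ)), add(Z, SZ)))))))))))
  →19  S(S(S(S(S(S(S(S(mul(add(Z, mul(Z, SZ)), add(Z, SZ))))))))))
  →20  S(S(S(S(S(S(S(S(mul(mul(Z, SZ), add(Z, SZ))))))))))
  →21  S(S(S(S(S(S(S(S(mul(Z, add(Z, SZ))))))))))
  →22  S^8(Z)

Term B:
  start: add(add(S^4(Z), S^4(Z)), mul(Z, Z))
  →1  add(S(add(SSSZ, S^4(Z))), mul(Z, Z))
  →2  S(add(add(SSSZ, S^4(Z)), mul(Z, Z)))
  →3  S(add(S(add(SSZ, S^4(Z))), mul(Z, Z)))
  →4  S(S(add(add(SSZ, S^4(Z)), mul(Z, Z))))
  →5  S(S(add(S(add(SZ, S^4(Z))), mul(Z, Z))))
  →6  S(S(S(add(add(SZ, S^4(Z)), mul(Z, Z)))))
  →7  S(S(S(add(S(add(Z, S^4(Z))), mul(Z, Z)))))
  →8  S(S(S(S(add(add(Z, S^4(Z)), mul(Z, Z))))))
  →9  S(S(S(S(add(S^4(Z), mul(Z, Z))))))
  →10  S(S(S(S(S(add(SSSZ, mul(Z, Z)))))))
  →11  S(S(S(S(S(S(add(SSZ, mul(Z, Z))))))))
  →12  S(S(S(S(S(S(S(add(SZ, mul(Z, Z)))))))))
  →13  S(S(S(S(S(S(S(S(add(Z, mul(Z, Z))))))))))
  →14  S(S(S(S(S(S(S(S(mul(Z, Z)))))))))
  →15  S^8(Z)

Answer: SAME — A ⇓ S^8(Z), B ⇓ S^8(Z)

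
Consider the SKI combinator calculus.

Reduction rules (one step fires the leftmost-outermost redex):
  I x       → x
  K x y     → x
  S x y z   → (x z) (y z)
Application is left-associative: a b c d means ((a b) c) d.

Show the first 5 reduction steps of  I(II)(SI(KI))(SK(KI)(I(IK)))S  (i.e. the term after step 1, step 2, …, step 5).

  start: I(II)(SI(KI))(SK(KI)(I(IK)))S
  →1  II(SI(KI))(SK(KI)(I(IK)))S
  →2  I(SI(KI))(SK(KI)(I(IK)))S
  →3  SI(KI)(SK(KI)(I(IK)))S
  →4  I(SK(KI)(I(IK)))(KI(SK(KI)(I(IK))))S
  →5  SK(KI)(I(IK))(KI(SK(KI)(I(IK))))S

Answer: after 5 steps: SK(KI)(I(IK))(KI(SK(KI)(I(IK))))S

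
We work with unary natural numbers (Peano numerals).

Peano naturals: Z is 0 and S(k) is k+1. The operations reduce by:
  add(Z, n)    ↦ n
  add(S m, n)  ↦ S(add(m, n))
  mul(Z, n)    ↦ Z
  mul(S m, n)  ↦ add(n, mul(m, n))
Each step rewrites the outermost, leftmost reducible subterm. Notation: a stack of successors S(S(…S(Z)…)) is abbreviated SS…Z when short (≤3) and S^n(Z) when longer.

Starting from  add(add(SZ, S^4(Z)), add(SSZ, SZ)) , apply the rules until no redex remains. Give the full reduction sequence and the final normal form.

Answer: normal form = S^8(Z)  (in 11 steps)

Derivation:
  start: add(add(SZ, S^4(Z)), add(SSZ, SZ))
  →1  add(S(add(Z, S^4(Z))), add(SSZ, SZ))
  →2  S(add(add(Z, S^4(Z)), add(SSZ, SZ)))
  →3  S(add(S^4(Z), add(SSZ, SZ)))
  →4  S(S(add(SSSZ, add(SSZ, SZ))))
  →5  S(S(S(add(SSZ, add(SSZ, SZ)))))
  →6  S(S(S(S(add(SZ, add(SSZ, SZ))))))
  →7  S(S(S(S(S(add(Z, add(SSZ, SZ)))))))
  →8  S(S(S(S(S(add(SSZ, SZ))))))
  →9  S(S(S(S(S(S(add(SZ, SZ)))))))
  →10  S(S(S(S(S(S(S(add(Z, SZ))))))))
  →11  S^8(Z)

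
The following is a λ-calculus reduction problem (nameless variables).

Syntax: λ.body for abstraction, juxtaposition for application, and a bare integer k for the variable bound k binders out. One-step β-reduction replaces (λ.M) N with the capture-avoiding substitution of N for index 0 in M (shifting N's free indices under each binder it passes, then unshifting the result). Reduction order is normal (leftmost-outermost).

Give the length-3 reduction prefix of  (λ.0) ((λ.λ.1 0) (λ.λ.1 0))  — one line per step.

  start: (λ.0) ((λ.λ.1 0) (λ.λ.1 0))
  step 1: (λ.λ.1 0) (λ.λ.1 0)
  step 2: λ.(λ.λ.1 0) 0
  step 3: λ.λ.1 0

Answer: after 3 steps: λ.λ.1 0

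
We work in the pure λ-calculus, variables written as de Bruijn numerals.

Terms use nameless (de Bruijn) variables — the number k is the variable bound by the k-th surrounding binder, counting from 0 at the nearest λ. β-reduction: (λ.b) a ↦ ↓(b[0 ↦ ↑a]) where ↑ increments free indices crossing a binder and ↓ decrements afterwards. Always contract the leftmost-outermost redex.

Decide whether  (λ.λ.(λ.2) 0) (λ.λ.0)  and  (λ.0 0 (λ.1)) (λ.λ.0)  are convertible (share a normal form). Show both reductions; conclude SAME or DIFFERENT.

Term A:
  start: (λ.λ.(λ.2) 0) (λ.λ.0)
  →1  λ.(λ.λ.λ.0) 0
  →2  λ.λ.λ.0

Term B:
  start: (λ.0 0 (λ.1)) (λ.λ.0)
  →1  (λ.λ.0) (λ.λ.0) (λ.λ.λ.0)
  →2  (λ.0) (λ.λ.λ.0)
  →3  λ.λ.λ.0

Answer: SAME — A ⇓ λ.λ.λ.0, B ⇓ λ.λ.λ.0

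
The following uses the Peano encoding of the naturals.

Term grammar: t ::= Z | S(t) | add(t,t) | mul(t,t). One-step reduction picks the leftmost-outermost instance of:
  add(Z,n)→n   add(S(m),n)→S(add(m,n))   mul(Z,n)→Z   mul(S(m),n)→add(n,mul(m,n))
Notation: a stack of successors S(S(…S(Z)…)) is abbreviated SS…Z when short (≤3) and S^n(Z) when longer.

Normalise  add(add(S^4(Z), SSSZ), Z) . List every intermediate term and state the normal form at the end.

Answer: normal form = S^7(Z)  (in 13 steps)

Working:
  start: add(add(S^4(Z), SSSZ), Z)
  →1  add(S(add(SSSZ, SSSZ)), Z)
  →2  S(add(add(SSSZ, SSSZ), Z))
  →3  S(add(S(add(SSZ, SSSZ)), Z))
  →4  S(S(add(add(SSZ, SSSZ), Z)))
  →5  S(S(add(S(add(SZ, SSSZ)), Z)))
  →6  S(S(S(add(add(SZ, SSSZ), Z))))
  →7  S(S(S(add(S(add(Z, SSSZ)), Z))))
  →8  S(S(S(S(add(add(Z, SSSZ), Z)))))
  →9  S(S(S(S(add(SSSZ, Z)))))
  →10  S(S(S(S(S(add(SSZ, Z))))))
  →11  S(S(S(S(S(S(add(SZ, Z)))))))
  →12  S(S(S(S(S(S(S(add(Z, Z))))))))
  →13  S^7(Z)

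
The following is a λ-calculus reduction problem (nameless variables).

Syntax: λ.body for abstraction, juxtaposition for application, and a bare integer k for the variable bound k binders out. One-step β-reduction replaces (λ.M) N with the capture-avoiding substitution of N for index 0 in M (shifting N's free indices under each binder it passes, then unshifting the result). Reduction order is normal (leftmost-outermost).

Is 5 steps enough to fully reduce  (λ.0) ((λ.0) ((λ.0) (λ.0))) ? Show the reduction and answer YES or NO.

  start: (λ.0) ((λ.0) ((λ.0) (λ.0)))
  step 1: (λ.0) ((λ.0) (λ.0))
  step 2: (λ.0) (λ.0)
  step 3: λ.0

Answer: YES — reaches normal form λ.0 in 3 ≤ 5 steps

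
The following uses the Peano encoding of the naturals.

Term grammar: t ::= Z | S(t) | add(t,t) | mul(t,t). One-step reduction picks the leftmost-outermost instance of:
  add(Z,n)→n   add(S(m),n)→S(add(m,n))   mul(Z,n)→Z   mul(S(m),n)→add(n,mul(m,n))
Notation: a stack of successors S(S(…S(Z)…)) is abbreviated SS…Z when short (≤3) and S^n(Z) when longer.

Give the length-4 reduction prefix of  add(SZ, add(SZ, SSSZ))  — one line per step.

  start: add(SZ, add(SZ, SSSZ))
  step 1: S(add(Z, add(SZ, SSSZ)))
  step 2: S(add(SZ, SSSZ))
  step 3: S(S(add(Z, SSSZ)))
  step 4: S^5(Z)

Answer: after 4 steps: S^5(Z)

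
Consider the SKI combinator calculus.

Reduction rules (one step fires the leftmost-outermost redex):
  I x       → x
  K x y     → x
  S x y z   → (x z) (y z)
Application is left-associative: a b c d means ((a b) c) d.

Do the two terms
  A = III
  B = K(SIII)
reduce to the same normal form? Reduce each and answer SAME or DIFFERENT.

Term A:
  start: III
  step 1: II
  step 2: I

Term B:
  start: K(SIII)
  step 1: K(II(II))
  step 2: K(I(II))
  step 3: K(II)
  step 4: KI

Answer: DIFFERENT — A ⇓ I, B ⇓ KI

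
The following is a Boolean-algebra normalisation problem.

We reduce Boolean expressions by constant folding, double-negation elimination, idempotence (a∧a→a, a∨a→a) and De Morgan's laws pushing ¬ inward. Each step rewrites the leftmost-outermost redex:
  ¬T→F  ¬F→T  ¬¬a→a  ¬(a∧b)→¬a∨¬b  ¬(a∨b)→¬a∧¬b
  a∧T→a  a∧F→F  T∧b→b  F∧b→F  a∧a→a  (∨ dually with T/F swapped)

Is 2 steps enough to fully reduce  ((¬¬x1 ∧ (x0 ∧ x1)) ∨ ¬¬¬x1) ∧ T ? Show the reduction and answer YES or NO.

Answer: NO — after 2 steps the term is (x1 ∧ (x0 ∧ x1)) ∨ ¬¬¬x1, not yet normal

Derivation:
  start: ((¬¬x1 ∧ (x0 ∧ x1)) ∨ ¬¬¬x1) ∧ T
  [1] (¬¬x1 ∧ (x0 ∧ x1)) ∨ ¬¬¬x1
  [2] (x1 ∧ (x0 ∧ x1)) ∨ ¬¬¬x1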